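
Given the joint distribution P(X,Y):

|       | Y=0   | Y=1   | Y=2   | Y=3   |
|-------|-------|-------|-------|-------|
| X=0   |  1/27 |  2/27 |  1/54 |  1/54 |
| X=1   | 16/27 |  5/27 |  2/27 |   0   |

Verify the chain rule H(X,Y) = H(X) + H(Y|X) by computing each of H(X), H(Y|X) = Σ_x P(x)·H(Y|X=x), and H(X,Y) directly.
H(X) = 0.6052 bits, H(Y|X) = 1.2382 bits, H(X,Y) = 1.8434 bits

Marginal of X (row sums):
  P(X=0) = 1/27 + 2/27 + 1/54 + 1/54 = 4/27
  P(X=1) = 16/27 + 5/27 + 2/27 + 0 = 23/27
H(X) = -[(4/27)·log₂(4/27) + (23/27)·log₂(23/27)]
  = 0.40813 + 0.19706 = 0.6052 bits

H(Y|X) = Σ_x P(x)·H(Y|X=x):
  X=0: P(X=0) = 4/27, P(Y|X=0) = (1/4, 1/2, 1/8, 1/8) → H(Y|X=0) = 1.75000
  X=1: P(X=1) = 23/27, P(Y|X=1) = (16/23, 5/23, 2/23, 0) → H(Y|X=1) = 1.14923
H(Y|X) = (4/27)·1.75000 + (23/27)·1.14923 = 1.2382 bits

H(X,Y) = -Σ_{x,y} P(x,y) log₂ P(x,y). Per-cell terms -P(x,y)·log₂P(x,y):
  X=0: 0.17611, 0.27814, 0.10657, 0.10657
  X=1: 0.44734, 0.45055, 0.27814, 0.00000
  (cells with P = 0 contribute 0)
Sum of the 8 terms: H(X,Y) = 1.8434 bits

Chain rule check:
  H(X) + H(Y|X) = 0.6052 + 1.2382 = 1.8434 bits
  H(X,Y) = 1.8434 bits
✓ Chain rule verified.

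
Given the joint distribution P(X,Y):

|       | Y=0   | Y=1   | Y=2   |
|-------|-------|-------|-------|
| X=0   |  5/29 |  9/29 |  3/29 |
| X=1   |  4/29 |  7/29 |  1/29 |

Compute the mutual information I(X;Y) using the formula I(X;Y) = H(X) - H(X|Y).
0.0135 bits

I(X;Y) = H(X) - H(X|Y)

Marginal of X (row sums):
  P(X=0) = 5/29 + 9/29 + 3/29 = 17/29
  P(X=1) = 4/29 + 7/29 + 1/29 = 12/29
H(X) = -[(17/29)·log₂(17/29) + (12/29)·log₂(12/29)]
  = 0.45168 + 0.52677 = 0.97845 bits

Marginal of Y (column sums):
  P(Y=0) = 5/29 + 4/29 = 9/29
  P(Y=1) = 9/29 + 7/29 = 16/29
  P(Y=2) = 3/29 + 1/29 = 4/29
H(X|Y) = Σ_y P(y)·H(X|Y=y):
  Y=0: P(Y=0) = 9/29, P(X|Y=0) = (5/9, 4/9) → H(X|Y=0) = 0.99108
  Y=1: P(Y=1) = 16/29, P(X|Y=1) = (9/16, 7/16) → H(X|Y=1) = 0.98870
  Y=2: P(Y=2) = 4/29, P(X|Y=2) = (3/4, 1/4) → H(X|Y=2) = 0.81128
H(X|Y) = (9/29)·0.99108 + (16/29)·0.98870 + (4/29)·0.81128 = 0.96497 bits

I(X;Y) = H(X) - H(X|Y) = 0.97845 - 0.96497 = 0.0135 bits

Cross-check via I(X;Y) = H(X) + H(Y) - H(X,Y): computing H(Y) from the column sums and H(X,Y) from the 6 cells in the same way gives H(Y) = 1.39145 bits and H(X,Y) = 2.35642 bits, so
I(X;Y) = 0.97845 + 1.39145 - 2.35642 = 0.0135 bits ✓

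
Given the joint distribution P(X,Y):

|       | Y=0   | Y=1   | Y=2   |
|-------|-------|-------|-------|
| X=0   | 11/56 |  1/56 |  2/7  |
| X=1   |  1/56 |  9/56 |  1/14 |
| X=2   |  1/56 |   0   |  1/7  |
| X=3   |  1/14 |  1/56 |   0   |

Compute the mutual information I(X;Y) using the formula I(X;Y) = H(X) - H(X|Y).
0.4572 bits

I(X;Y) = H(X) - H(X|Y)

Marginal of X (row sums):
  P(X=0) = 11/56 + 1/56 + 2/7 = 1/2
  P(X=1) = 1/56 + 9/56 + 1/14 = 1/4
  P(X=2) = 1/56 + 0 + 1/7 = 9/56
  P(X=3) = 1/14 + 1/56 + 0 = 5/56
H(X) = -[(1/2)·log₂(1/2) + (1/4)·log₂(1/4) + (9/56)·log₂(9/56) + (5/56)·log₂(5/56)]
  = 0.5000 + 0.5000 + 0.4239 + 0.3112 = 1.7351 bits

Marginal of Y (column sums):
  P(Y=0) = 11/56 + 1/56 + 1/56 + 1/14 = 17/56
  P(Y=1) = 1/56 + 9/56 + 0 + 1/56 = 11/56
  P(Y=2) = 2/7 + 1/14 + 1/7 + 0 = 1/2
H(X|Y) = Σ_y P(y)·H(X|Y=y):
  Y=0: P(Y=0) = 17/56, P(X|Y=0) = (11/17, 1/17, 1/17, 4/17) → H(X|Y=0) = 1.3784
  Y=1: P(Y=1) = 11/56, P(X|Y=1) = (1/11, 9/11, 0, 1/11) → H(X|Y=1) = 0.8659
  Y=2: P(Y=2) = 1/2, P(X|Y=2) = (4/7, 1/7, 2/7, 0) → H(X|Y=2) = 1.3788
H(X|Y) = (17/56)·1.3784 + (11/56)·0.8659 + (1/2)·1.3788 = 1.2779 bits

I(X;Y) = H(X) - H(X|Y) = 1.7351 - 1.2779 = 0.4572 bits

Cross-check via I(X;Y) = H(X) + H(Y) - H(X,Y): computing H(Y) from the column sums and H(X,Y) from the 12 cells in the same way gives H(Y) = 1.4833 bits and H(X,Y) = 2.7612 bits, so
I(X;Y) = 1.7351 + 1.4833 - 2.7612 = 0.4572 bits ✓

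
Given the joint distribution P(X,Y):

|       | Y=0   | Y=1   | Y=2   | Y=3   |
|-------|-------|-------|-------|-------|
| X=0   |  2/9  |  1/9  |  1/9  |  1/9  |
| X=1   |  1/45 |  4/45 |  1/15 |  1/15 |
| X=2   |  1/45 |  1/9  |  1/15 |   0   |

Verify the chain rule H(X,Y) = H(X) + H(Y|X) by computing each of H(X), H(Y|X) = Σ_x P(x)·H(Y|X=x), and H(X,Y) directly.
H(X) = 1.4323 bits, H(Y|X) = 1.7946 bits, H(X,Y) = 3.2269 bits

Marginal of X (row sums):
  P(X=0) = 2/9 + 1/9 + 1/9 + 1/9 = 5/9
  P(X=1) = 1/45 + 4/45 + 1/15 + 1/15 = 11/45
  P(X=2) = 1/45 + 1/9 + 1/15 + 0 = 1/5
H(X) = -[(5/9)·log₂(5/9) + (11/45)·log₂(11/45) + (1/5)·log₂(1/5)]
  = 0.4711 + 0.4968 + 0.4644 = 1.4323 bits

H(Y|X) = Σ_x P(x)·H(Y|X=x):
  X=0: P(X=0) = 5/9, P(Y|X=0) = (2/5, 1/5, 1/5, 1/5) → H(Y|X=0) = 1.9219
  X=1: P(X=1) = 11/45, P(Y|X=1) = (1/11, 4/11, 3/11, 3/11) → H(Y|X=1) = 1.8676
  X=2: P(X=2) = 1/5, P(Y|X=2) = (1/9, 5/9, 1/3, 0) → H(Y|X=2) = 1.3516
H(Y|X) = (5/9)·1.9219 + (11/45)·1.8676 + (1/5)·1.3516 = 1.7946 bits

H(X,Y) = -Σ_{x,y} P(x,y) log₂ P(x,y). Per-cell terms -P(x,y)·log₂P(x,y):
  X=0: 0.4822, 0.3522, 0.3522, 0.3522
  X=1: 0.1220, 0.3104, 0.2605, 0.2605
  X=2: 0.1220, 0.3522, 0.2605, 0.0000
  (cells with P = 0 contribute 0)
Sum of the 12 terms: H(X,Y) = 3.2269 bits

Chain rule check:
  H(X) + H(Y|X) = 1.4323 + 1.7946 = 3.2269 bits
  H(X,Y) = 3.2269 bits
✓ Chain rule verified.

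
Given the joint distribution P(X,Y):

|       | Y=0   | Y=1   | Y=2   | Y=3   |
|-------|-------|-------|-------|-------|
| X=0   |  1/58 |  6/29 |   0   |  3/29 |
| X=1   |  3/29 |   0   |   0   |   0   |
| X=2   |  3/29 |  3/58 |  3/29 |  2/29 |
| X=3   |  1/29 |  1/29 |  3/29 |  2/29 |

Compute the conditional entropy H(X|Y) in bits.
1.3636 bits

H(X|Y) = H(X,Y) - H(Y)

H(X,Y) = -Σ_{x,y} P(x,y) log₂ P(x,y). Per-cell terms -P(x,y)·log₂P(x,y):
  X=0: 0.10100, 0.47028, 0.00000, 0.33859
  X=1: 0.33859, 0.00000, 0.00000, 0.00000
  X=2: 0.33859, 0.22102, 0.33859, 0.26607
  X=3: 0.16752, 0.16752, 0.33859, 0.26607
  (cells with P = 0 contribute 0)
Sum of the 16 terms: H(X,Y) = 3.3524 bits

Marginal of Y (column sums):
  P(Y=0) = 1/58 + 3/29 + 3/29 + 1/29 = 15/58
  P(Y=1) = 6/29 + 0 + 3/58 + 1/29 = 17/58
  P(Y=2) = 0 + 0 + 3/29 + 3/29 = 6/29
  P(Y=3) = 3/29 + 0 + 2/29 + 2/29 = 7/29
H(Y) = -[(15/58)·log₂(15/58) + (17/58)·log₂(17/58) + (6/29)·log₂(6/29) + (7/29)·log₂(7/29)]
  = 0.50459 + 0.51894 + 0.47028 + 0.49498 = 1.9888 bits

H(X|Y) = H(X,Y) - H(Y) = 3.3524 - 1.9888 = 1.3636 bits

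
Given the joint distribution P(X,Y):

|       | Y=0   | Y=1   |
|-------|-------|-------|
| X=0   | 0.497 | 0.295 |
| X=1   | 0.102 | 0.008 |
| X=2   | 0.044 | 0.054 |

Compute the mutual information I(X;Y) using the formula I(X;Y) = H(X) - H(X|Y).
0.0471 bits

I(X;Y) = H(X) - H(X|Y)

Marginal of X (row sums):
  P(X=0) = 0.497 + 0.295 = 0.792
  P(X=1) = 0.102 + 0.008 = 0.110
  P(X=2) = 0.044 + 0.054 = 0.098
H(X) = -[0.792·log₂(0.792) + 0.110·log₂(0.110) + 0.098·log₂(0.098)]
  = 0.266451 + 0.350287 + 0.328405 = 0.945143 bits

Marginal of Y (column sums):
  P(Y=0) = 0.497 + 0.102 + 0.044 = 0.643
  P(Y=1) = 0.295 + 0.008 + 0.054 = 0.357
H(X|Y) = Σ_y P(y)·H(X|Y=y):
  Y=0: P(Y=0) = 0.643, P(X|Y=0) = (497/643, 102/643, 44/643) → H(X|Y=0) = 0.973337
  Y=1: P(Y=1) = 0.357, P(X|Y=1) = (295/357, 8/357, 18/119) → H(X|Y=1) = 0.762379
H(X|Y) = 0.643·0.973337 + 0.357·0.762379 = 0.898025 bits

I(X;Y) = H(X) - H(X|Y) = 0.945143 - 0.898025 = 0.0471 bits

Cross-check via I(X;Y) = H(X) + H(Y) - H(X,Y): computing H(Y) from the column sums and H(X,Y) from the 6 cells in the same way gives H(Y) = 0.940165 bits and H(X,Y) = 1.838190 bits, so
I(X;Y) = 0.945143 + 0.940165 - 1.838190 = 0.0471 bits ✓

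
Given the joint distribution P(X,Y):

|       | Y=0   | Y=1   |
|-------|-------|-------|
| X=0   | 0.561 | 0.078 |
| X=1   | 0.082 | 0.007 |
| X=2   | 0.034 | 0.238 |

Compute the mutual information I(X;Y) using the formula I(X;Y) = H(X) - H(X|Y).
0.3824 bits

I(X;Y) = H(X) - H(X|Y)

Marginal of X (row sums):
  P(X=0) = 0.561 + 0.078 = 0.639
  P(X=1) = 0.082 + 0.007 = 0.089
  P(X=2) = 0.034 + 0.238 = 0.272
H(X) = -[0.639·log₂(0.639) + 0.089·log₂(0.089) + 0.272·log₂(0.272)]
  = 0.4129 + 0.3106 + 0.5109 = 1.2344 bits

Marginal of Y (column sums):
  P(Y=0) = 0.561 + 0.082 + 0.034 = 0.677
  P(Y=1) = 0.078 + 0.007 + 0.238 = 0.323
H(X|Y) = Σ_y P(y)·H(X|Y=y):
  Y=0: P(Y=0) = 0.677, P(X|Y=0) = (561/677, 82/677, 34/677) → H(X|Y=0) = 0.8103
  Y=1: P(Y=1) = 0.323, P(X|Y=1) = (78/323, 7/323, 14/19) → H(X|Y=1) = 0.9395
H(X|Y) = 0.677·0.8103 + 0.323·0.9395 = 0.8520 bits

I(X;Y) = H(X) - H(X|Y) = 1.2344 - 0.8520 = 0.3824 bits

Cross-check via I(X;Y) = H(X) + H(Y) - H(X,Y): computing H(Y) from the column sums and H(X,Y) from the 6 cells in the same way gives H(Y) = 0.9076 bits and H(X,Y) = 1.7596 bits, so
I(X;Y) = 1.2344 + 0.9076 - 1.7596 = 0.3824 bits ✓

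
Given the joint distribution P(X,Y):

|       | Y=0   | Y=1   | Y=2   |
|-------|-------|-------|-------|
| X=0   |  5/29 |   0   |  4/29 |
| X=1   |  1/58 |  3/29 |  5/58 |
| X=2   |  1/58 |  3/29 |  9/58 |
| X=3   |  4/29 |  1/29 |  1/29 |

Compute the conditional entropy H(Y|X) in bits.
1.1848 bits

H(Y|X) = H(X,Y) - H(X)

H(X,Y) = -Σ_{x,y} P(x,y) log₂ P(x,y). Per-cell terms -P(x,y)·log₂P(x,y):
  X=0: 0.4373, 0.0000, 0.3942
  X=1: 0.1010, 0.3386, 0.3048
  X=2: 0.1010, 0.3386, 0.4171
  X=3: 0.3942, 0.1675, 0.1675
  (cells with P = 0 contribute 0)
Sum of the 12 terms: H(X,Y) = 3.1618 bits

Marginal of X (row sums):
  P(X=0) = 5/29 + 0 + 4/29 = 9/29
  P(X=1) = 1/58 + 3/29 + 5/58 = 6/29
  P(X=2) = 1/58 + 3/29 + 9/58 = 8/29
  P(X=3) = 4/29 + 1/29 + 1/29 = 6/29
H(X) = -[(9/29)·log₂(9/29) + (6/29)·log₂(6/29) + (8/29)·log₂(8/29) + (6/29)·log₂(6/29)]
  = 0.5239 + 0.4703 + 0.5125 + 0.4703 = 1.9770 bits

H(Y|X) = H(X,Y) - H(X) = 3.1618 - 1.9770 = 1.1848 bits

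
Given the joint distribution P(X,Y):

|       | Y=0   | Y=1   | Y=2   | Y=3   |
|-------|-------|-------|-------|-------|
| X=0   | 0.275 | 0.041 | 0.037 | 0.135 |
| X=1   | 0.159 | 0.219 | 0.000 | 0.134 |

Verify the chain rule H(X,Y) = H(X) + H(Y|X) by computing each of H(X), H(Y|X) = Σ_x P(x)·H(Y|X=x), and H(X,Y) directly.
H(X) = 0.9996 bits, H(Y|X) = 1.5577 bits, H(X,Y) = 2.5573 bits

Marginal of X (row sums):
  P(X=0) = 0.275 + 0.041 + 0.037 + 0.135 = 0.488
  P(X=1) = 0.159 + 0.219 + 0.000 + 0.134 = 0.512
H(X) = -[0.488·log₂(0.488) + 0.512·log₂(0.512)]
  = 0.5051 + 0.4945 = 0.9996 bits

H(Y|X) = Σ_x P(x)·H(Y|X=x):
  X=0: P(X=0) = 0.488, P(Y|X=0) = (275/488, 41/488, 37/488, 135/488) → H(Y|X=0) = 1.5615
  X=1: P(X=1) = 0.512, P(Y|X=1) = (159/512, 219/512, 0, 67/256) → H(Y|X=1) = 1.5541
H(Y|X) = 0.488·1.5615 + 0.512·1.5541 = 1.5577 bits

H(X,Y) = -Σ_{x,y} P(x,y) log₂ P(x,y). Per-cell terms -P(x,y)·log₂P(x,y):
  X=0: 0.5122, 0.1889, 0.1760, 0.3900
  X=1: 0.4218, 0.4798, 0.0000, 0.3886
  (cells with P = 0 contribute 0)
Sum of the 8 terms: H(X,Y) = 2.5573 bits

Chain rule check:
  H(X) + H(Y|X) = 0.9996 + 1.5577 = 2.5573 bits
  H(X,Y) = 2.5573 bits
✓ Chain rule verified.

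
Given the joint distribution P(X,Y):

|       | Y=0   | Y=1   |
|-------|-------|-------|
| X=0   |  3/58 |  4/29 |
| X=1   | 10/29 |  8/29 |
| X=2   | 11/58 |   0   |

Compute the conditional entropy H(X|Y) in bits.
1.1339 bits

H(X|Y) = H(X,Y) - H(Y)

H(X,Y) = -Σ_{x,y} P(x,y) log₂ P(x,y). Per-cell terms -P(x,y)·log₂P(x,y):
  X=0: 0.22102, 0.39420
  X=1: 0.52967, 0.51255
  X=2: 0.45490, 0.00000
  (cells with P = 0 contribute 0)
Sum of the 6 terms: H(X,Y) = 2.11234 bits

Marginal of Y (column sums):
  P(Y=0) = 3/58 + 10/29 + 11/58 = 17/29
  P(Y=1) = 4/29 + 8/29 + 0 = 12/29
H(Y) = -[(17/29)·log₂(17/29) + (12/29)·log₂(12/29)]
  = 0.45168 + 0.52677 = 0.97845 bits

H(X|Y) = H(X,Y) - H(Y) = 2.11234 - 0.97845 = 1.1339 bits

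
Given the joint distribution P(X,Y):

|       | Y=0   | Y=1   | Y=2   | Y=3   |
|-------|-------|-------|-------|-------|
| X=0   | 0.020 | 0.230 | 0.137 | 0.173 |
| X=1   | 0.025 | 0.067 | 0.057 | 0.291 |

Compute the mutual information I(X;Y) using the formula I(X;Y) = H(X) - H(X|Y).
0.1046 bits

I(X;Y) = H(X) - H(X|Y)

Marginal of X (row sums):
  P(X=0) = 0.020 + 0.230 + 0.137 + 0.173 = 0.560
  P(X=1) = 0.025 + 0.067 + 0.057 + 0.291 = 0.440
H(X) = -[0.560·log₂(0.560) + 0.440·log₂(0.440)]
  = 0.46844 + 0.52115 = 0.9896 bits

Marginal of Y (column sums):
  P(Y=0) = 0.020 + 0.025 = 0.045
  P(Y=1) = 0.230 + 0.067 = 0.297
  P(Y=2) = 0.137 + 0.057 = 0.194
  P(Y=3) = 0.173 + 0.291 = 0.464
H(X|Y) = Σ_y P(y)·H(X|Y=y):
  Y=0: P(Y=0) = 0.045, P(X|Y=0) = (4/9, 5/9) → H(X|Y=0) = 0.99108
  Y=1: P(Y=1) = 0.297, P(X|Y=1) = (230/297, 67/297) → H(X|Y=1) = 0.77024
  Y=2: P(Y=2) = 0.194, P(X|Y=2) = (137/194, 57/194) → H(X|Y=2) = 0.87360
  Y=3: P(Y=3) = 0.464, P(X|Y=3) = (173/464, 291/464) → H(X|Y=3) = 0.95283
H(X|Y) = 0.045·0.99108 + 0.297·0.77024 + 0.194·0.87360 + 0.464·0.95283 = 0.8850 bits

I(X;Y) = H(X) - H(X|Y) = 0.9896 - 0.8850 = 0.1046 bits

Cross-check via I(X;Y) = H(X) + H(Y) - H(X,Y): computing H(Y) from the column sums and H(X,Y) from the 8 cells in the same way gives H(Y) = 1.6945 bits and H(X,Y) = 2.5795 bits, so
I(X;Y) = 0.9896 + 1.6945 - 2.5795 = 0.1046 bits ✓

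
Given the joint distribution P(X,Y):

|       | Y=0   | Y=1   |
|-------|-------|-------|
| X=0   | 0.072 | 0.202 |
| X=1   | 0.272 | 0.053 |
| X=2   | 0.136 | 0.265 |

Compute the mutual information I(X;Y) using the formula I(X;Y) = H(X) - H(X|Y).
0.1921 bits

I(X;Y) = H(X) - H(X|Y)

Marginal of X (row sums):
  P(X=0) = 0.072 + 0.202 = 0.274
  P(X=1) = 0.272 + 0.053 = 0.325
  P(X=2) = 0.136 + 0.265 = 0.401
H(X) = -[0.274·log₂(0.274) + 0.325·log₂(0.325) + 0.401·log₂(0.401)]
  = 0.5118 + 0.5270 + 0.5286 = 1.5674 bits

Marginal of Y (column sums):
  P(Y=0) = 0.072 + 0.272 + 0.136 = 0.480
  P(Y=1) = 0.202 + 0.053 + 0.265 = 0.520
H(X|Y) = Σ_y P(y)·H(X|Y=y):
  Y=0: P(Y=0) = 0.480, P(X|Y=0) = (3/20, 17/30, 17/60) → H(X|Y=0) = 1.3904
  Y=1: P(Y=1) = 0.520, P(X|Y=1) = (101/260, 53/520, 53/104) → H(X|Y=1) = 1.3613
H(X|Y) = 0.480·1.3904 + 0.520·1.3613 = 1.3753 bits

I(X;Y) = H(X) - H(X|Y) = 1.5674 - 1.3753 = 0.1921 bits

Cross-check via I(X;Y) = H(X) + H(Y) - H(X,Y): computing H(Y) from the column sums and H(X,Y) from the 6 cells in the same way gives H(Y) = 0.9988 bits and H(X,Y) = 2.3741 bits, so
I(X;Y) = 1.5674 + 0.9988 - 2.3741 = 0.1921 bits ✓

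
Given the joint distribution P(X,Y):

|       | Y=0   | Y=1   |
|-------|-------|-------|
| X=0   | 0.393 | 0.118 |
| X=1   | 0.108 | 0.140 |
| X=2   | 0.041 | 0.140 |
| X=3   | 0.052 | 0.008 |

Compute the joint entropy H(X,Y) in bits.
2.5008 bits

H(X,Y) = -Σ_{x,y} P(x,y) log₂ P(x,y). Per-cell terms -P(x,y)·log₂P(x,y):
  X=0: 0.52953, 0.36381
  X=1: 0.34678, 0.39711
  X=2: 0.18894, 0.39711
  X=3: 0.22180, 0.05573
Sum of the 8 terms: H(X,Y) = 2.5008 bits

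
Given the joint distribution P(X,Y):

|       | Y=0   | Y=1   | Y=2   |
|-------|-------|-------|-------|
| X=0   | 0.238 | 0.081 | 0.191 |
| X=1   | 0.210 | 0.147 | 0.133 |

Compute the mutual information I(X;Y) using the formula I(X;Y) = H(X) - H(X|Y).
0.0225 bits

I(X;Y) = H(X) - H(X|Y)

Marginal of X (row sums):
  P(X=0) = 0.238 + 0.081 + 0.191 = 0.510
  P(X=1) = 0.210 + 0.147 + 0.133 = 0.490
H(X) = -[0.510·log₂(0.510) + 0.490·log₂(0.490)]
  = 0.49543 + 0.50428 = 0.9997 bits

Marginal of Y (column sums):
  P(Y=0) = 0.238 + 0.210 = 0.448
  P(Y=1) = 0.081 + 0.147 = 0.228
  P(Y=2) = 0.191 + 0.133 = 0.324
H(X|Y) = Σ_y P(y)·H(X|Y=y):
  Y=0: P(Y=0) = 0.448, P(X|Y=0) = (17/32, 15/32) → H(X|Y=0) = 0.99718
  Y=1: P(Y=1) = 0.228, P(X|Y=1) = (27/76, 49/76) → H(X|Y=1) = 0.93868
  Y=2: P(Y=2) = 0.324, P(X|Y=2) = (191/324, 133/324) → H(X|Y=2) = 0.97676
H(X|Y) = 0.448·0.99718 + 0.228·0.93868 + 0.324·0.97676 = 0.9772 bits

I(X;Y) = H(X) - H(X|Y) = 0.9997 - 0.9772 = 0.0225 bits

Cross-check via I(X;Y) = H(X) + H(Y) - H(X,Y): computing H(Y) from the column sums and H(X,Y) from the 6 cells in the same way gives H(Y) = 1.5321 bits and H(X,Y) = 2.5093 bits, so
I(X;Y) = 0.9997 + 1.5321 - 2.5093 = 0.0225 bits ✓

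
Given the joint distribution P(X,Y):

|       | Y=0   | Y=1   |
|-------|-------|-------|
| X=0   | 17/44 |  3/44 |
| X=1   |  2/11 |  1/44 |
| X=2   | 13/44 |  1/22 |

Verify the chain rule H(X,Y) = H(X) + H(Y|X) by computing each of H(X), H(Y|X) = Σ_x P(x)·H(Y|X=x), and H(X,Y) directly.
H(X) = 1.5146 bits, H(Y|X) = 0.5733 bits, H(X,Y) = 2.0879 bits

Marginal of X (row sums):
  P(X=0) = 17/44 + 3/44 = 5/11
  P(X=1) = 2/11 + 1/44 = 9/44
  P(X=2) = 13/44 + 1/22 = 15/44
H(X) = -[(5/11)·log₂(5/11) + (9/44)·log₂(9/44) + (15/44)·log₂(15/44)]
  = 0.51705 + 0.46831 + 0.52928 = 1.5146 bits

H(Y|X) = Σ_x P(x)·H(Y|X=x):
  X=0: P(X=0) = 5/11, P(Y|X=0) = (17/20, 3/20) → H(Y|X=0) = 0.60984
  X=1: P(X=1) = 9/44, P(Y|X=1) = (8/9, 1/9) → H(Y|X=1) = 0.50326
  X=2: P(X=2) = 15/44, P(Y|X=2) = (13/15, 2/15) → H(Y|X=2) = 0.56651
H(Y|X) = (5/11)·0.60984 + (9/44)·0.50326 + (15/44)·0.56651 = 0.5733 bits

H(X,Y) = -Σ_{x,y} P(x,y) log₂ P(x,y). Per-cell terms -P(x,y)·log₂P(x,y):
  X=0: 0.53008, 0.26417
  X=1: 0.44717, 0.12408
  X=2: 0.51970, 0.20270
Sum of the 6 terms: H(X,Y) = 2.0879 bits

Chain rule check:
  H(X) + H(Y|X) = 1.5146 + 0.5733 = 2.0879 bits
  H(X,Y) = 2.0879 bits
✓ Chain rule verified.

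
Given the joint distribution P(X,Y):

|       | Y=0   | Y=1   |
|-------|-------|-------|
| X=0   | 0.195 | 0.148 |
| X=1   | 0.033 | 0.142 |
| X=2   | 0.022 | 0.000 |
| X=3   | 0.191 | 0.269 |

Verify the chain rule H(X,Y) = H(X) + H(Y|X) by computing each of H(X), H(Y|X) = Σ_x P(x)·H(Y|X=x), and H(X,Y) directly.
H(X) = 1.6060 bits, H(Y|X) = 0.9110 bits, H(X,Y) = 2.5170 bits

Marginal of X (row sums):
  P(X=0) = 0.195 + 0.148 = 0.343
  P(X=1) = 0.033 + 0.142 = 0.175
  P(X=2) = 0.022 + 0.000 = 0.022
  P(X=3) = 0.191 + 0.269 = 0.460
H(X) = -[0.343·log₂(0.343) + 0.175·log₂(0.175) + 0.022·log₂(0.022) + 0.460·log₂(0.460)]
  = 0.5295 + 0.4401 + 0.1211 + 0.5153 = 1.6060 bits

H(Y|X) = Σ_x P(x)·H(Y|X=x):
  X=0: P(X=0) = 0.343, P(Y|X=0) = (195/343, 148/343) → H(Y|X=0) = 0.9864
  X=1: P(X=1) = 0.175, P(Y|X=1) = (33/175, 142/175) → H(Y|X=1) = 0.6985
  X=2: P(X=2) = 0.022, P(Y|X=2) = (1, 0) → H(Y|X=2) = 0.0000
  X=3: P(X=3) = 0.460, P(Y|X=3) = (191/460, 269/460) → H(Y|X=3) = 0.9792
H(Y|X) = 0.343·0.9864 + 0.175·0.6985 + 0.022·0.0000 + 0.460·0.9792 = 0.9110 bits

H(X,Y) = -Σ_{x,y} P(x,y) log₂ P(x,y). Per-cell terms -P(x,y)·log₂P(x,y):
  X=0: 0.4599, 0.4079
  X=1: 0.1624, 0.3999
  X=2: 0.1211, 0.0000
  X=3: 0.4562, 0.5096
  (cells with P = 0 contribute 0)
Sum of the 8 terms: H(X,Y) = 2.5170 bits

Chain rule check:
  H(X) + H(Y|X) = 1.6060 + 0.9110 = 2.5170 bits
  H(X,Y) = 2.5170 bits
✓ Chain rule verified.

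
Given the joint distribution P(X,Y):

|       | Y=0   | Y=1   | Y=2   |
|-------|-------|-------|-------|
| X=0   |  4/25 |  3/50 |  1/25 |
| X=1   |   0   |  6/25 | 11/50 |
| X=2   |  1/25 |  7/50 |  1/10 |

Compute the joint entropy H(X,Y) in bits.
2.7421 bits

H(X,Y) = -Σ_{x,y} P(x,y) log₂ P(x,y). Per-cell terms -P(x,y)·log₂P(x,y):
  X=0: 0.4230, 0.2435, 0.1858
  X=1: 0.0000, 0.4941, 0.4806
  X=2: 0.1858, 0.3971, 0.3322
  (cells with P = 0 contribute 0)
Sum of the 9 terms: H(X,Y) = 2.7421 bits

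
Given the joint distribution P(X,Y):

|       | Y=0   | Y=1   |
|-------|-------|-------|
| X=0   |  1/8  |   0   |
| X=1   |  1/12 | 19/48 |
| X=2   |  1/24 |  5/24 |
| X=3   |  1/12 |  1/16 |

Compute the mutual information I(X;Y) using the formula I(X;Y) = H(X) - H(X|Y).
0.2927 bits

I(X;Y) = H(X) - H(X|Y)

Marginal of X (row sums):
  P(X=0) = 1/8 + 0 = 1/8
  P(X=1) = 1/12 + 19/48 = 23/48
  P(X=2) = 1/24 + 5/24 = 1/4
  P(X=3) = 1/12 + 1/16 = 7/48
H(X) = -[(1/8)·log₂(1/8) + (23/48)·log₂(23/48) + (1/4)·log₂(1/4) + (7/48)·log₂(7/48)]
  = 0.37500 + 0.50859 + 0.50000 + 0.40507 = 1.78866 bits

Marginal of Y (column sums):
  P(Y=0) = 1/8 + 1/12 + 1/24 + 1/12 = 1/3
  P(Y=1) = 0 + 19/48 + 5/24 + 1/16 = 2/3
H(X|Y) = Σ_y P(y)·H(X|Y=y):
  Y=0: P(Y=0) = 1/3, P(X|Y=0) = (3/8, 1/4, 1/8, 1/4) → H(X|Y=0) = 1.90564
  Y=1: P(Y=1) = 2/3, P(X|Y=1) = (0, 19/32, 5/16, 3/32) → H(X|Y=1) = 1.29110
H(X|Y) = (1/3)·1.90564 + (2/3)·1.29110 = 1.49595 bits

I(X;Y) = H(X) - H(X|Y) = 1.78866 - 1.49595 = 0.2927 bits

Cross-check via I(X;Y) = H(X) + H(Y) - H(X,Y): computing H(Y) from the column sums and H(X,Y) from the 8 cells in the same way gives H(Y) = 0.91830 bits and H(X,Y) = 2.41424 bits, so
I(X;Y) = 1.78866 + 0.91830 - 2.41424 = 0.2927 bits ✓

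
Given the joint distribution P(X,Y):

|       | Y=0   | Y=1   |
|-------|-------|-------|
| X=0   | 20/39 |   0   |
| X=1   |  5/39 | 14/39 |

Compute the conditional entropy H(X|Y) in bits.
0.4628 bits

H(X|Y) = H(X,Y) - H(Y)

H(X,Y) = -Σ_{x,y} P(x,y) log₂ P(x,y). Per-cell terms -P(x,y)·log₂P(x,y):
  X=0: 0.4941, 0.0000
  X=1: 0.3799, 0.5306
  (cells with P = 0 contribute 0)
Sum of the 4 terms: H(X,Y) = 1.4046 bits

Marginal of Y (column sums):
  P(Y=0) = 20/39 + 5/39 = 25/39
  P(Y=1) = 0 + 14/39 = 14/39
H(Y) = -[(25/39)·log₂(25/39) + (14/39)·log₂(14/39)]
  = 0.4112 + 0.5306 = 0.9418 bits

H(X|Y) = H(X,Y) - H(Y) = 1.4046 - 0.9418 = 0.4628 bits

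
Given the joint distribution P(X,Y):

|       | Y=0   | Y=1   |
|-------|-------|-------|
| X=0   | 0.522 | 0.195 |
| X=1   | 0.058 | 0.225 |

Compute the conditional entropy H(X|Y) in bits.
0.6905 bits

H(X|Y) = H(X,Y) - H(Y)

H(X,Y) = -Σ_{x,y} P(x,y) log₂ P(x,y). Per-cell terms -P(x,y)·log₂P(x,y):
  X=0: 0.4895725, 0.4598985
  X=1: 0.2382526, 0.4842007
Sum of the 4 terms: H(X,Y) = 1.671924 bits

Marginal of Y (column sums):
  P(Y=0) = 0.522 + 0.058 = 0.580
  P(Y=1) = 0.195 + 0.225 = 0.420
H(Y) = -[0.580·log₂(0.580) + 0.420·log₂(0.420)]
  = 0.4558076 + 0.5256463 = 0.981454 bits

H(X|Y) = H(X,Y) - H(Y) = 1.671924 - 0.981454 = 0.6905 bits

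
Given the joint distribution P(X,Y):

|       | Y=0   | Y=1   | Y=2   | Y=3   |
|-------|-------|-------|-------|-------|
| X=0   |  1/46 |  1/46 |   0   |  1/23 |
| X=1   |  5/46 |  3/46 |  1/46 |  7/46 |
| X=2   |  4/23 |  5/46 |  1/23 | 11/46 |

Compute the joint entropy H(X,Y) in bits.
3.0523 bits

H(X,Y) = -Σ_{x,y} P(x,y) log₂ P(x,y). Per-cell terms -P(x,y)·log₂P(x,y):
  X=0: 0.12008, 0.12008, 0.00000, 0.19668
  X=1: 0.34800, 0.25687, 0.12008, 0.41334
  X=2: 0.43888, 0.34800, 0.19668, 0.49360
  (cells with P = 0 contribute 0)
Sum of the 12 terms: H(X,Y) = 3.0523 bits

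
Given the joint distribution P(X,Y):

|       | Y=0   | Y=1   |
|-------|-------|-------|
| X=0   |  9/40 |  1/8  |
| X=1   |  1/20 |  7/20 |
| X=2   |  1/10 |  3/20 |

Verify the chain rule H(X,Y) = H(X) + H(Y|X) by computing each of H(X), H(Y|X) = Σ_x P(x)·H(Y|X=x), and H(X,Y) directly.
H(X) = 1.5589 bits, H(Y|X) = 0.7893 bits, H(X,Y) = 2.3481 bits

Marginal of X (row sums):
  P(X=0) = 9/40 + 1/8 = 7/20
  P(X=1) = 1/20 + 7/20 = 2/5
  P(X=2) = 1/10 + 3/20 = 1/4
H(X) = -[(7/20)·log₂(7/20) + (2/5)·log₂(2/5) + (1/4)·log₂(1/4)]
  = 0.5301 + 0.5288 + 0.5000 = 1.5589 bits

H(Y|X) = Σ_x P(x)·H(Y|X=x):
  X=0: P(X=0) = 7/20, P(Y|X=0) = (9/14, 5/14) → H(Y|X=0) = 0.9403
  X=1: P(X=1) = 2/5, P(Y|X=1) = (1/8, 7/8) → H(Y|X=1) = 0.5436
  X=2: P(X=2) = 1/4, P(Y|X=2) = (2/5, 3/5) → H(Y|X=2) = 0.9710
H(Y|X) = (7/20)·0.9403 + (2/5)·0.5436 + (1/4)·0.9710 = 0.7893 bits

H(X,Y) = -Σ_{x,y} P(x,y) log₂ P(x,y). Per-cell terms -P(x,y)·log₂P(x,y):
  X=0: 0.4842, 0.3750
  X=1: 0.2161, 0.5301
  X=2: 0.3322, 0.4105
Sum of the 6 terms: H(X,Y) = 2.3481 bits

Chain rule check:
  H(X) + H(Y|X) = 1.5589 + 0.7893 = 2.3482 bits
  H(X,Y) = 2.3481 bits
✓ Chain rule verified (Δ = 0.0001 is 4-dp rounding noise: each of the three values was rounded independently).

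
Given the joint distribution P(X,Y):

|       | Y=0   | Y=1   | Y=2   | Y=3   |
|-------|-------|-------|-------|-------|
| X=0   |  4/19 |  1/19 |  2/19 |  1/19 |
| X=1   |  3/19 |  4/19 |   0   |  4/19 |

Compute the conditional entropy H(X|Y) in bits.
0.7429 bits

H(X|Y) = H(X,Y) - H(Y)

H(X,Y) = -Σ_{x,y} P(x,y) log₂ P(x,y). Per-cell terms -P(x,y)·log₂P(x,y):
  X=0: 0.473248, 0.223575, 0.341887, 0.223575
  X=1: 0.420468, 0.473248, 0.000000, 0.473248
  (cells with P = 0 contribute 0)
Sum of the 8 terms: H(X,Y) = 2.62925 bits

Marginal of Y (column sums):
  P(Y=0) = 4/19 + 3/19 = 7/19
  P(Y=1) = 1/19 + 4/19 = 5/19
  P(Y=2) = 2/19 + 0 = 2/19
  P(Y=3) = 1/19 + 4/19 = 5/19
H(Y) = -[(7/19)·log₂(7/19) + (5/19)·log₂(5/19) + (2/19)·log₂(2/19) + (5/19)·log₂(5/19)]
  = 0.530737 + 0.506842 + 0.341887 + 0.506842 = 1.88631 bits

H(X|Y) = H(X,Y) - H(Y) = 2.62925 - 1.88631 = 0.7429 bits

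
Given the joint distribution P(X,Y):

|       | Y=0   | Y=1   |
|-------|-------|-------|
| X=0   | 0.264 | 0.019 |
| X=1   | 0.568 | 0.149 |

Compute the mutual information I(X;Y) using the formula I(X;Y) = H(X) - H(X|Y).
0.0240 bits

I(X;Y) = H(X) - H(X|Y)

Marginal of X (row sums):
  P(X=0) = 0.264 + 0.019 = 0.283
  P(X=1) = 0.568 + 0.149 = 0.717
H(X) = -[0.283·log₂(0.283) + 0.717·log₂(0.717)]
  = 0.5154 + 0.3441 = 0.8595 bits

Marginal of Y (column sums):
  P(Y=0) = 0.264 + 0.568 = 0.832
  P(Y=1) = 0.019 + 0.149 = 0.168
H(X|Y) = Σ_y P(y)·H(X|Y=y):
  Y=0: P(Y=0) = 0.832, P(X|Y=0) = (33/104, 71/104) → H(X|Y=0) = 0.9014
  Y=1: P(Y=1) = 0.168, P(X|Y=1) = (19/168, 149/168) → H(X|Y=1) = 0.5092
H(X|Y) = 0.832·0.9014 + 0.168·0.5092 = 0.8355 bits

I(X;Y) = H(X) - H(X|Y) = 0.8595 - 0.8355 = 0.0240 bits

Cross-check via I(X;Y) = H(X) + H(Y) - H(X,Y): computing H(Y) from the column sums and H(X,Y) from the 4 cells in the same way gives H(Y) = 0.6531 bits and H(X,Y) = 1.4886 bits, so
I(X;Y) = 0.8595 + 0.6531 - 1.4886 = 0.0240 bits ✓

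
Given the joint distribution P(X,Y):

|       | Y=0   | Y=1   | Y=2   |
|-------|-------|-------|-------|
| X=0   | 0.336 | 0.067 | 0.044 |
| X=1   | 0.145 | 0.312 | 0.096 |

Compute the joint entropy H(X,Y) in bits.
2.2410 bits

H(X,Y) = -Σ_{x,y} P(x,y) log₂ P(x,y). Per-cell terms -P(x,y)·log₂P(x,y):
  X=0: 0.52868, 0.26128, 0.19828
  X=1: 0.40395, 0.52428, 0.32456
Sum of the 6 terms: H(X,Y) = 2.2410 bits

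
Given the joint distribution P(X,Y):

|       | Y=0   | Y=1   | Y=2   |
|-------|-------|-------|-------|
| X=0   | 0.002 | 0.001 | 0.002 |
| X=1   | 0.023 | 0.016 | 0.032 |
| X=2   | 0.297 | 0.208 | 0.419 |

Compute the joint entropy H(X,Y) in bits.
1.9426 bits

H(X,Y) = -Σ_{x,y} P(x,y) log₂ P(x,y). Per-cell terms -P(x,y)·log₂P(x,y):
  X=0: 0.0179, 0.0100, 0.0179
  X=1: 0.1252, 0.0955, 0.1589
  X=2: 0.5202, 0.4712, 0.5258
Sum of the 9 terms: H(X,Y) = 1.9426 bits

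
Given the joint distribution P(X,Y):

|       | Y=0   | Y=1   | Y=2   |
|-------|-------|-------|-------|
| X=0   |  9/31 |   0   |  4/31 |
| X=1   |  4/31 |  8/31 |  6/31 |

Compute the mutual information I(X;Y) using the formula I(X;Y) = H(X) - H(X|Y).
0.2945 bits

I(X;Y) = H(X) - H(X|Y)

Marginal of X (row sums):
  P(X=0) = 9/31 + 0 + 4/31 = 13/31
  P(X=1) = 4/31 + 8/31 + 6/31 = 18/31
H(X) = -[(13/31)·log₂(13/31) + (18/31)·log₂(18/31)]
  = 0.52577 + 0.45538 = 0.98115 bits

Marginal of Y (column sums):
  P(Y=0) = 9/31 + 4/31 = 13/31
  P(Y=1) = 0 + 8/31 = 8/31
  P(Y=2) = 4/31 + 6/31 = 10/31
H(X|Y) = Σ_y P(y)·H(X|Y=y):
  Y=0: P(Y=0) = 13/31, P(X|Y=0) = (9/13, 4/13) → H(X|Y=0) = 0.89049
  Y=1: P(Y=1) = 8/31, P(X|Y=1) = (0, 1) → H(X|Y=1) = 0.00000
  Y=2: P(Y=2) = 10/31, P(X|Y=2) = (2/5, 3/5) → H(X|Y=2) = 0.97095
H(X|Y) = (13/31)·0.89049 + (8/31)·0.00000 + (10/31)·0.97095 = 0.68664 bits

I(X;Y) = H(X) - H(X|Y) = 0.98115 - 0.68664 = 0.2945 bits

Cross-check via I(X;Y) = H(X) + H(Y) - H(X,Y): computing H(Y) from the column sums and H(X,Y) from the 6 cells in the same way gives H(Y) = 1.55662 bits and H(X,Y) = 2.24326 bits, so
I(X;Y) = 0.98115 + 1.55662 - 2.24326 = 0.2945 bits ✓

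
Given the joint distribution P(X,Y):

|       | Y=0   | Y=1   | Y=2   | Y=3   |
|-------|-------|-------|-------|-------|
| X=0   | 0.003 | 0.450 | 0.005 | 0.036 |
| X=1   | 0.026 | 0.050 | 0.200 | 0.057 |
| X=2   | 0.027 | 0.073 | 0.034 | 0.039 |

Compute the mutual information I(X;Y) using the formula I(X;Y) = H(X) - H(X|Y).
0.4690 bits

I(X;Y) = H(X) - H(X|Y)

Marginal of X (row sums):
  P(X=0) = 0.003 + 0.450 + 0.005 + 0.036 = 0.494
  P(X=1) = 0.026 + 0.050 + 0.200 + 0.057 = 0.333
  P(X=2) = 0.027 + 0.073 + 0.034 + 0.039 = 0.173
H(X) = -[0.494·log₂(0.494) + 0.333·log₂(0.333) + 0.173·log₂(0.173)]
  = 0.502604 + 0.528273 + 0.437890 = 1.46877 bits

Marginal of Y (column sums):
  P(Y=0) = 0.003 + 0.026 + 0.027 = 0.056
  P(Y=1) = 0.450 + 0.050 + 0.073 = 0.573
  P(Y=2) = 0.005 + 0.200 + 0.034 = 0.239
  P(Y=3) = 0.036 + 0.057 + 0.039 = 0.132
H(X|Y) = Σ_y P(y)·H(X|Y=y):
  Y=0: P(Y=0) = 0.056, P(X|Y=0) = (3/56, 13/28, 27/56) → H(X|Y=0) = 1.247564
  Y=1: P(Y=1) = 0.573, P(X|Y=1) = (150/191, 50/573, 73/573) → H(X|Y=1) = 0.959509
  Y=2: P(Y=2) = 0.239, P(X|Y=2) = (5/239, 200/239, 34/239) → H(X|Y=2) = 0.732019
  Y=3: P(Y=3) = 0.132, P(X|Y=3) = (3/11, 19/44, 13/44) → H(X|Y=3) = 1.554071
H(X|Y) = 0.056·1.247564 + 0.573·0.959509 + 0.239·0.732019 + 0.132·1.554071 = 0.99975 bits

I(X;Y) = H(X) - H(X|Y) = 1.46877 - 0.99975 = 0.4690 bits

Cross-check via I(X;Y) = H(X) + H(Y) - H(X,Y): computing H(Y) from the column sums and H(X,Y) from the 12 cells in the same way gives H(Y) = 1.57235 bits and H(X,Y) = 2.57211 bits, so
I(X;Y) = 1.46877 + 1.57235 - 2.57211 = 0.4690 bits ✓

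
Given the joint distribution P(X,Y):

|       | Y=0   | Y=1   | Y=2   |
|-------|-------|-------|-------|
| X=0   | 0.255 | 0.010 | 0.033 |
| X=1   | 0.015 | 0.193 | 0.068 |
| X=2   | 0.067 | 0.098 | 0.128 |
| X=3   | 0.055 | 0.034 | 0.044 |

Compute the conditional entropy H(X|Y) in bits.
1.5383 bits

H(X|Y) = H(X,Y) - H(Y)

H(X,Y) = -Σ_{x,y} P(x,y) log₂ P(x,y). Per-cell terms -P(x,y)·log₂P(x,y):
  X=0: 0.5027, 0.0664, 0.1624
  X=1: 0.0909, 0.4581, 0.2637
  X=2: 0.2613, 0.3284, 0.3796
  X=3: 0.2301, 0.1659, 0.1983
Sum of the 12 terms: H(X,Y) = 3.1078 bits

Marginal of Y (column sums):
  P(Y=0) = 0.255 + 0.015 + 0.067 + 0.055 = 0.392
  P(Y=1) = 0.010 + 0.193 + 0.098 + 0.034 = 0.335
  P(Y=2) = 0.033 + 0.068 + 0.128 + 0.044 = 0.273
H(Y) = -[0.392·log₂(0.392) + 0.335·log₂(0.335) + 0.273·log₂(0.273)]
  = 0.5296 + 0.5286 + 0.5113 = 1.5695 bits

H(X|Y) = H(X,Y) - H(Y) = 3.1078 - 1.5695 = 1.5383 bits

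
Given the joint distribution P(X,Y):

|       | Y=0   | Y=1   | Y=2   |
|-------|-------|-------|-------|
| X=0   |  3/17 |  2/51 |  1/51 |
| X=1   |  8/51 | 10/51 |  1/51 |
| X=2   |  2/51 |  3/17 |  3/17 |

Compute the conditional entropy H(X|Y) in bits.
1.2587 bits

H(X|Y) = H(X,Y) - H(Y)

H(X,Y) = -Σ_{x,y} P(x,y) log₂ P(x,y). Per-cell terms -P(x,y)·log₂P(x,y):
  X=0: 0.441618, 0.183232, 0.111224
  X=1: 0.419204, 0.460882, 0.111224
  X=2: 0.183232, 0.441618, 0.441618
Sum of the 9 terms: H(X,Y) = 2.79385 bits

Marginal of Y (column sums):
  P(Y=0) = 3/17 + 8/51 + 2/51 = 19/51
  P(Y=1) = 2/51 + 10/51 + 3/17 = 7/17
  P(Y=2) = 1/51 + 1/51 + 3/17 = 11/51
H(Y) = -[(19/51)·log₂(19/51) + (7/17)·log₂(7/17) + (11/51)·log₂(11/51)]
  = 0.530695 + 0.527103 + 0.477312 = 1.53511 bits

H(X|Y) = H(X,Y) - H(Y) = 2.79385 - 1.53511 = 1.2587 bits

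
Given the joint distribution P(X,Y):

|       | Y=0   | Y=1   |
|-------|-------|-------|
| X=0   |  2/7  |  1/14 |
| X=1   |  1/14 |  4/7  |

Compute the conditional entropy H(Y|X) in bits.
0.5814 bits

H(Y|X) = H(X,Y) - H(X)

H(X,Y) = -Σ_{x,y} P(x,y) log₂ P(x,y). Per-cell terms -P(x,y)·log₂P(x,y):
  X=0: 0.516387, 0.271954
  X=1: 0.271954, 0.461346
Sum of the 4 terms: H(X,Y) = 1.521641 bits

Marginal of X (row sums):
  P(X=0) = 2/7 + 1/14 = 5/14
  P(X=1) = 1/14 + 4/7 = 9/14
H(X) = -[(5/14)·log₂(5/14) + (9/14)·log₂(9/14)]
  = 0.530510 + 0.409776 = 0.940286 bits

H(Y|X) = H(X,Y) - H(X) = 1.521641 - 0.940286 = 0.5814 bits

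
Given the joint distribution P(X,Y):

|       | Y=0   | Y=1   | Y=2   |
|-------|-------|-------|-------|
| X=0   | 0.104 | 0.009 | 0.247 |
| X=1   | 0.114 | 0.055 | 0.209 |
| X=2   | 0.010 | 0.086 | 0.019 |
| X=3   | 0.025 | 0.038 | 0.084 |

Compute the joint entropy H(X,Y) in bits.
3.0503 bits

H(X,Y) = -Σ_{x,y} P(x,y) log₂ P(x,y). Per-cell terms -P(x,y)·log₂P(x,y):
  X=0: 0.33960, 0.06116, 0.49830
  X=1: 0.35715, 0.23014, 0.47201
  X=2: 0.06644, 0.30440, 0.10864
  X=3: 0.13305, 0.17928, 0.30017
Sum of the 12 terms: H(X,Y) = 3.0503 bits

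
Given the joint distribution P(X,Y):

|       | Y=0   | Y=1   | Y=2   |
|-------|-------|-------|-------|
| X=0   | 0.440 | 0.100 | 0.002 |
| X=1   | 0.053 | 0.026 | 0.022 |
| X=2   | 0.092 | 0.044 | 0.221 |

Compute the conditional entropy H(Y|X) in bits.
1.0067 bits

H(Y|X) = H(X,Y) - H(X)

H(X,Y) = -Σ_{x,y} P(x,y) log₂ P(x,y). Per-cell terms -P(x,y)·log₂P(x,y):
  X=0: 0.52115, 0.33219, 0.01793
  X=1: 0.22461, 0.13690, 0.12114
  X=2: 0.31668, 0.19828, 0.48131
Sum of the 9 terms: H(X,Y) = 2.3502 bits

Marginal of X (row sums):
  P(X=0) = 0.440 + 0.100 + 0.002 = 0.542
  P(X=1) = 0.053 + 0.026 + 0.022 = 0.101
  P(X=2) = 0.092 + 0.044 + 0.221 = 0.357
H(X) = -[0.542·log₂(0.542) + 0.101·log₂(0.101) + 0.357·log₂(0.357)]
  = 0.47893 + 0.33406 + 0.53050 = 1.3435 bits

H(Y|X) = H(X,Y) - H(X) = 2.3502 - 1.3435 = 1.0067 bits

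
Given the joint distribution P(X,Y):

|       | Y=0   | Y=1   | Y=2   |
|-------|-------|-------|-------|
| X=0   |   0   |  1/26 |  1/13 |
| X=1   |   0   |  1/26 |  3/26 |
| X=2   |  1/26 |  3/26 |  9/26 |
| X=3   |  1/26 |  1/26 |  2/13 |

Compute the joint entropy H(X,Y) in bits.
2.8528 bits

H(X,Y) = -Σ_{x,y} P(x,y) log₂ P(x,y). Per-cell terms -P(x,y)·log₂P(x,y):
  X=0: 0.00000, 0.18079, 0.28465
  X=1: 0.00000, 0.18079, 0.35948
  X=2: 0.18079, 0.35948, 0.52979
  X=3: 0.18079, 0.18079, 0.41545
  (cells with P = 0 contribute 0)
Sum of the 12 terms: H(X,Y) = 2.8528 bits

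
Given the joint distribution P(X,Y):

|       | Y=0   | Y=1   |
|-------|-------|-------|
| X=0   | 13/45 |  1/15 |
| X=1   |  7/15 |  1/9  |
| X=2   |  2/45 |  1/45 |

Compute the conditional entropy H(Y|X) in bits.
0.7168 bits

H(Y|X) = H(X,Y) - H(X)

H(X,Y) = -Σ_{x,y} P(x,y) log₂ P(x,y). Per-cell terms -P(x,y)·log₂P(x,y):
  X=0: 0.51752, 0.26046
  X=1: 0.51312, 0.35221
  X=2: 0.19964, 0.12204
Sum of the 6 terms: H(X,Y) = 1.9650 bits

Marginal of X (row sums):
  P(X=0) = 13/45 + 1/15 = 16/45
  P(X=1) = 7/15 + 1/9 = 26/45
  P(X=2) = 2/45 + 1/45 = 1/15
H(X) = -[(16/45)·log₂(16/45) + (26/45)·log₂(26/45) + (1/15)·log₂(1/15)]
  = 0.53044 + 0.45726 + 0.26046 = 1.2482 bits

H(Y|X) = H(X,Y) - H(X) = 1.9650 - 1.2482 = 0.7168 bits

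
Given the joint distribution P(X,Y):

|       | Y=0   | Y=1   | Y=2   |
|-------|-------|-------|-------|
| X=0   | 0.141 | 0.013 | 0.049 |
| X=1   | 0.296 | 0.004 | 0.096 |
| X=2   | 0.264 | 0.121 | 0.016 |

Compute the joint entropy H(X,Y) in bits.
2.5408 bits

H(X,Y) = -Σ_{x,y} P(x,y) log₂ P(x,y). Per-cell terms -P(x,y)·log₂P(x,y):
  X=0: 0.39850, 0.08145, 0.21320
  X=1: 0.51987, 0.03186, 0.32456
  X=2: 0.50725, 0.36868, 0.09545
Sum of the 9 terms: H(X,Y) = 2.5408 bits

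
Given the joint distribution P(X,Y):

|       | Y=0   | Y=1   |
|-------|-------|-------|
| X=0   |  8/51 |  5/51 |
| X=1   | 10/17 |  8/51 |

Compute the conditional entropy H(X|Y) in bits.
0.7982 bits

H(X|Y) = H(X,Y) - H(Y)

H(X,Y) = -Σ_{x,y} P(x,y) log₂ P(x,y). Per-cell terms -P(x,y)·log₂P(x,y):
  X=0: 0.4192, 0.3285
  X=1: 0.4503, 0.4192
Sum of the 4 terms: H(X,Y) = 1.6172 bits

Marginal of Y (column sums):
  P(Y=0) = 8/51 + 10/17 = 38/51
  P(Y=1) = 5/51 + 8/51 = 13/51
H(Y) = -[(38/51)·log₂(38/51) + (13/51)·log₂(13/51)]
  = 0.3163 + 0.5027 = 0.8190 bits

H(X|Y) = H(X,Y) - H(Y) = 1.6172 - 0.8190 = 0.7982 bits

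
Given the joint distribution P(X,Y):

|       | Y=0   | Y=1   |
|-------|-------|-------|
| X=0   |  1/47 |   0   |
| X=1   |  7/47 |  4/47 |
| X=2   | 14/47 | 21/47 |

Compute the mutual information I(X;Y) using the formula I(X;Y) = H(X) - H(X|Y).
0.0527 bits

I(X;Y) = H(X) - H(X|Y)

Marginal of X (row sums):
  P(X=0) = 1/47 + 0 = 1/47
  P(X=1) = 7/47 + 4/47 = 11/47
  P(X=2) = 14/47 + 21/47 = 35/47
H(X) = -[(1/47)·log₂(1/47) + (11/47)·log₂(11/47) + (35/47)·log₂(35/47)]
  = 0.11818 + 0.49036 + 0.31672 = 0.92526 bits

Marginal of Y (column sums):
  P(Y=0) = 1/47 + 7/47 + 14/47 = 22/47
  P(Y=1) = 0 + 4/47 + 21/47 = 25/47
H(X|Y) = Σ_y P(y)·H(X|Y=y):
  Y=0: P(Y=0) = 22/47, P(X|Y=0) = (1/22, 7/22, 7/11) → H(X|Y=0) = 1.14332
  Y=1: P(Y=1) = 25/47, P(X|Y=1) = (0, 4/25, 21/25) → H(X|Y=1) = 0.63431
H(X|Y) = (22/47)·1.14332 + (25/47)·0.63431 = 0.87257 bits

I(X;Y) = H(X) - H(X|Y) = 0.92526 - 0.87257 = 0.0527 bits

Cross-check via I(X;Y) = H(X) + H(Y) - H(X,Y): computing H(Y) from the column sums and H(X,Y) from the 6 cells in the same way gives H(Y) = 0.99706 bits and H(X,Y) = 1.86963 bits, so
I(X;Y) = 0.92526 + 0.99706 - 1.86963 = 0.0527 bits ✓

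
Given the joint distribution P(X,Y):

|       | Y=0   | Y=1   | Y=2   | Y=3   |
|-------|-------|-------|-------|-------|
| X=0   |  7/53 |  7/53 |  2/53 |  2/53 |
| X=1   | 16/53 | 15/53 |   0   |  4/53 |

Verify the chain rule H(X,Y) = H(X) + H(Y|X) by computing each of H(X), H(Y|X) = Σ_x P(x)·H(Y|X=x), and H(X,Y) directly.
H(X) = 0.9245 bits, H(Y|X) = 1.5222 bits, H(X,Y) = 2.4467 bits

Marginal of X (row sums):
  P(X=0) = 7/53 + 7/53 + 2/53 + 2/53 = 18/53
  P(X=1) = 16/53 + 15/53 + 0 + 4/53 = 35/53
H(X) = -[(18/53)·log₂(18/53) + (35/53)·log₂(35/53)]
  = 0.52913 + 0.39533 = 0.9245 bits

H(Y|X) = Σ_x P(x)·H(Y|X=x):
  X=0: P(X=0) = 18/53, P(Y|X=0) = (7/18, 7/18, 1/9, 1/9) → H(Y|X=0) = 1.76420
  X=1: P(X=1) = 35/53, P(Y|X=1) = (16/35, 3/7, 0, 4/35) → H(Y|X=1) = 1.39776
H(Y|X) = (18/53)·1.76420 + (35/53)·1.39776 = 1.5222 bits

H(X,Y) = -Σ_{x,y} P(x,y) log₂ P(x,y). Per-cell terms -P(x,y)·log₂P(x,y):
  X=0: 0.38574, 0.38574, 0.17841, 0.17841
  X=1: 0.52164, 0.51539, 0.00000, 0.28135
  (cells with P = 0 contribute 0)
Sum of the 8 terms: H(X,Y) = 2.4467 bits

Chain rule check:
  H(X) + H(Y|X) = 0.9245 + 1.5222 = 2.4467 bits
  H(X,Y) = 2.4467 bits
✓ Chain rule verified.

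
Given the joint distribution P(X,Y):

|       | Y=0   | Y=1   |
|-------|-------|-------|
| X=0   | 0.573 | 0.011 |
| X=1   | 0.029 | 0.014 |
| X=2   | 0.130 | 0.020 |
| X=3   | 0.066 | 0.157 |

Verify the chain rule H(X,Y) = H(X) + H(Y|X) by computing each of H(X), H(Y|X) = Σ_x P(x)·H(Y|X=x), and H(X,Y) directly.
H(X) = 1.5417 bits, H(Y|X) = 0.3983 bits, H(X,Y) = 1.9400 bits

Marginal of X (row sums):
  P(X=0) = 0.573 + 0.011 = 0.584
  P(X=1) = 0.029 + 0.014 = 0.043
  P(X=2) = 0.130 + 0.020 = 0.150
  P(X=3) = 0.066 + 0.157 = 0.223
H(X) = -[0.584·log₂(0.584) + 0.043·log₂(0.043) + 0.150·log₂(0.150) + 0.223·log₂(0.223)]
  = 0.45316 + 0.19520 + 0.41054 + 0.48277 = 1.5417 bits

H(Y|X) = Σ_x P(x)·H(Y|X=x):
  X=0: P(X=0) = 0.584, P(Y|X=0) = (573/584, 11/584) → H(Y|X=0) = 0.13485
  X=1: P(X=1) = 0.043, P(Y|X=1) = (29/43, 14/43) → H(Y|X=1) = 0.91035
  X=2: P(X=2) = 0.150, P(Y|X=2) = (13/15, 2/15) → H(Y|X=2) = 0.56651
  X=3: P(X=3) = 0.223, P(Y|X=3) = (66/223, 157/223) → H(Y|X=3) = 0.87630
H(Y|X) = 0.584·0.13485 + 0.043·0.91035 + 0.150·0.56651 + 0.223·0.87630 = 0.3983 bits

H(X,Y) = -Σ_{x,y} P(x,y) log₂ P(x,y). Per-cell terms -P(x,y)·log₂P(x,y):
  X=0: 0.46034, 0.07157
  X=1: 0.14813, 0.08622
  X=2: 0.38264, 0.11288
  X=3: 0.25881, 0.41937
Sum of the 8 terms: H(X,Y) = 1.9400 bits

Chain rule check:
  H(X) + H(Y|X) = 1.5417 + 0.3983 = 1.9400 bits
  H(X,Y) = 1.9400 bits
✓ Chain rule verified.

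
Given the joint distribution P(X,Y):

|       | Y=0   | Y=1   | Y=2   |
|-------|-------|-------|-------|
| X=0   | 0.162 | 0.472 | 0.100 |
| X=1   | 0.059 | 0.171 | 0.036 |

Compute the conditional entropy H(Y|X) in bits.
1.2824 bits

H(Y|X) = H(X,Y) - H(X)

H(X,Y) = -Σ_{x,y} P(x,y) log₂ P(x,y). Per-cell terms -P(x,y)·log₂P(x,y):
  X=0: 0.4254, 0.5112, 0.3322
  X=1: 0.2409, 0.4357, 0.1727
Sum of the 6 terms: H(X,Y) = 2.1181 bits

Marginal of X (row sums):
  P(X=0) = 0.162 + 0.472 + 0.100 = 0.734
  P(X=1) = 0.059 + 0.171 + 0.036 = 0.266
H(X) = -[0.734·log₂(0.734) + 0.266·log₂(0.266)]
  = 0.3275 + 0.5082 = 0.8357 bits

H(Y|X) = H(X,Y) - H(X) = 2.1181 - 0.8357 = 1.2824 bits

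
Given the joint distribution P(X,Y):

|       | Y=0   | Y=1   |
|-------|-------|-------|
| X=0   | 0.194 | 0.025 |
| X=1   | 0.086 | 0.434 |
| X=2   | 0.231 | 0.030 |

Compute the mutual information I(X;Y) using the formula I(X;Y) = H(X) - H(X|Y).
0.4167 bits

I(X;Y) = H(X) - H(X|Y)

Marginal of X (row sums):
  P(X=0) = 0.194 + 0.025 = 0.219
  P(X=1) = 0.086 + 0.434 = 0.520
  P(X=2) = 0.231 + 0.030 = 0.261
H(X) = -[0.219·log₂(0.219) + 0.520·log₂(0.520) + 0.261·log₂(0.261)]
  = 0.4798 + 0.4906 + 0.5058 = 1.4762 bits

Marginal of Y (column sums):
  P(Y=0) = 0.194 + 0.086 + 0.231 = 0.511
  P(Y=1) = 0.025 + 0.434 + 0.030 = 0.489
H(X|Y) = Σ_y P(y)·H(X|Y=y):
  Y=0: P(Y=0) = 0.511, P(X|Y=0) = (194/511, 86/511, 33/73) → H(X|Y=0) = 1.4809
  Y=1: P(Y=1) = 0.489, P(X|Y=1) = (25/489, 434/489, 10/163) → H(X|Y=1) = 0.6191
H(X|Y) = 0.511·1.4809 + 0.489·0.6191 = 1.0595 bits

I(X;Y) = H(X) - H(X|Y) = 1.4762 - 1.0595 = 0.4167 bits

Cross-check via I(X;Y) = H(X) + H(Y) - H(X,Y): computing H(Y) from the column sums and H(X,Y) from the 6 cells in the same way gives H(Y) = 0.9997 bits and H(X,Y) = 2.0592 bits, so
I(X;Y) = 1.4762 + 0.9997 - 2.0592 = 0.4167 bits ✓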